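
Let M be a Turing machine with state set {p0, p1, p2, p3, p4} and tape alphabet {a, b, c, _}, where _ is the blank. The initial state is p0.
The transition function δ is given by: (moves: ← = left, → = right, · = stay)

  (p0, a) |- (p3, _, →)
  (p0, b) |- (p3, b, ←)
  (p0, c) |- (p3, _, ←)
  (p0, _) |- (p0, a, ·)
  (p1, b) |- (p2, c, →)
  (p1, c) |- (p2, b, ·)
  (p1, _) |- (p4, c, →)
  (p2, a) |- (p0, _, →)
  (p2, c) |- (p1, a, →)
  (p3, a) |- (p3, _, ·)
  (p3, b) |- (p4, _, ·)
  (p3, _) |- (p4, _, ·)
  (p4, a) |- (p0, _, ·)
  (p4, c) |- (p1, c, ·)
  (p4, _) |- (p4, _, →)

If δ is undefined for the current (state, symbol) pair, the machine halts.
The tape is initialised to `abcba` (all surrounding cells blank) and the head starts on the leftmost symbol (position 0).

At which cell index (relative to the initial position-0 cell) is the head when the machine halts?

p0 | [a]bcba   read a → write _, move →, go to p3
p3 | _[b]cba   read b → write _, move ·, go to p4
p4 | _[_]cba   read _ → write _, move →, go to p4
p4 | __[c]ba   read c → write c, move ·, go to p1
p1 | __[c]ba   read c → write b, move ·, go to p2
p2 | __[b]ba
At halt the head is at cell 2.

2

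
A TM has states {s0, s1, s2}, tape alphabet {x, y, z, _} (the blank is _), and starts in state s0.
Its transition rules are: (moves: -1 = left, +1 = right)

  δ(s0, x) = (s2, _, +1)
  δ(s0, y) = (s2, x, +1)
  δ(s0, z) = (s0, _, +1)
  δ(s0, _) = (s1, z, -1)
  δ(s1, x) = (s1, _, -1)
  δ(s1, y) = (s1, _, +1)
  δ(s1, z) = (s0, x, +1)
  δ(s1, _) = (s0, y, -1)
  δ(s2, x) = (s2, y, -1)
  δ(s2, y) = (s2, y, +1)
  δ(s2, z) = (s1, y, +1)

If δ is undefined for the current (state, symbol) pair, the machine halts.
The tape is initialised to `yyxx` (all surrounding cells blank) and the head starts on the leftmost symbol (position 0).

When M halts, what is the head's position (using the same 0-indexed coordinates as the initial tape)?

4

state=s0 head=0 tape=[y]yxx_   (s0,y)→(s2,x,+1)
state=s2 head=1 tape=x[y]xx_   (s2,y)→(s2,y,+1)
state=s2 head=2 tape=xy[x]x_   (s2,x)→(s2,y,-1)
state=s2 head=1 tape=x[y]yx_   (s2,y)→(s2,y,+1)
state=s2 head=2 tape=xy[y]x_   (s2,y)→(s2,y,+1)
state=s2 head=3 tape=xyy[x]_   (s2,x)→(s2,y,-1)
state=s2 head=2 tape=xy[y]y_   (s2,y)→(s2,y,+1)
state=s2 head=3 tape=xyy[y]_   (s2,y)→(s2,y,+1)
state=s2 head=4 tape=xyyy[_]
At halt the head is at cell 4.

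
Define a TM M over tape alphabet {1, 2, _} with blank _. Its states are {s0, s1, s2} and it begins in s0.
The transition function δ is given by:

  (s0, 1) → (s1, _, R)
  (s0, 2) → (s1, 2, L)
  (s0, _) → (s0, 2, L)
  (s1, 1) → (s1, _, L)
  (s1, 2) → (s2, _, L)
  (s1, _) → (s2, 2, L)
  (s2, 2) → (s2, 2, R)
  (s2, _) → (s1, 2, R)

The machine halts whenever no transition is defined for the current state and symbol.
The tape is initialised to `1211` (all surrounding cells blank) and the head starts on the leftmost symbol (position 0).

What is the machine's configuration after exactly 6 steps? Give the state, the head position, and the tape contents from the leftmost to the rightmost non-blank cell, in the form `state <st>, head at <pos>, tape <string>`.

state s2, head at 2, tape 2211

state=s0 head=0 tape=[1]211   (s0,1)→(s1,_,R)
state=s1 head=1 tape=_[2]11   (s1,2)→(s2,_,L)
state=s2 head=0 tape=[_]_11   (s2,_)→(s1,2,R)
state=s1 head=1 tape=2[_]11   (s1,_)→(s2,2,L)
state=s2 head=0 tape=[2]211   (s2,2)→(s2,2,R)
state=s2 head=1 tape=2[2]11   (s2,2)→(s2,2,R)
state=s2 head=2 tape=22[1]1
After 6 steps: state s2, head at 2, tape 2211.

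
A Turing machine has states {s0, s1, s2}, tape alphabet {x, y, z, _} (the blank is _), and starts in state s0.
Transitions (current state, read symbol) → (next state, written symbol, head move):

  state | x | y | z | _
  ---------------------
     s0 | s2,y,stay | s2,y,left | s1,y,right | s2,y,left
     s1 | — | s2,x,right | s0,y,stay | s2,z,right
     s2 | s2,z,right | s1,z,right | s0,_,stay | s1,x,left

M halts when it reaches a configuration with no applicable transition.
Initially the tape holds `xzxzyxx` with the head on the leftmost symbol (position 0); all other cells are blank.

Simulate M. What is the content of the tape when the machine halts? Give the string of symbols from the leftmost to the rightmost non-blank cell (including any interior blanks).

state=s0 head=0 tape=__[x]zxzyxx   (s0,x)→(s2,y,stay)
state=s2 head=0 tape=__[y]zxzyxx   (s2,y)→(s1,z,right)
state=s1 head=1 tape=__z[z]xzyxx   (s1,z)→(s0,y,stay)
state=s0 head=1 tape=__z[y]xzyxx   (s0,y)→(s2,y,left)
state=s2 head=0 tape=__[z]yxzyxx   (s2,z)→(s0,_,stay)
state=s0 head=0 tape=__[_]yxzyxx   (s0,_)→(s2,y,left)
state=s2 head=-1 tape=_[_]yyxzyxx   (s2,_)→(s1,x,left)
state=s1 head=-2 tape=[_]xyyxzyxx   (s1,_)→(s2,z,right)
state=s2 head=-1 tape=z[x]yyxzyxx   (s2,x)→(s2,z,right)
state=s2 head=0 tape=zz[y]yxzyxx   (s2,y)→(s1,z,right)
state=s1 head=1 tape=zzz[y]xzyxx   (s1,y)→(s2,x,right)
state=s2 head=2 tape=zzzx[x]zyxx   (s2,x)→(s2,z,right)
state=s2 head=3 tape=zzzxz[z]yxx   (s2,z)→(s0,_,stay)
state=s0 head=3 tape=zzzxz[_]yxx   (s0,_)→(s2,y,left)
state=s2 head=2 tape=zzzx[z]yyxx   (s2,z)→(s0,_,stay)
state=s0 head=2 tape=zzzx[_]yyxx   (s0,_)→(s2,y,left)
state=s2 head=1 tape=zzz[x]yyyxx   (s2,x)→(s2,z,right)
state=s2 head=2 tape=zzzz[y]yyxx   (s2,y)→(s1,z,right)
state=s1 head=3 tape=zzzzz[y]yxx   (s1,y)→(s2,x,right)
state=s2 head=4 tape=zzzzzx[y]xx   (s2,y)→(s1,z,right)
state=s1 head=5 tape=zzzzzxz[x]x
The non-blank tape span at halt is zzzzzxzxx.

zzzzzxzxx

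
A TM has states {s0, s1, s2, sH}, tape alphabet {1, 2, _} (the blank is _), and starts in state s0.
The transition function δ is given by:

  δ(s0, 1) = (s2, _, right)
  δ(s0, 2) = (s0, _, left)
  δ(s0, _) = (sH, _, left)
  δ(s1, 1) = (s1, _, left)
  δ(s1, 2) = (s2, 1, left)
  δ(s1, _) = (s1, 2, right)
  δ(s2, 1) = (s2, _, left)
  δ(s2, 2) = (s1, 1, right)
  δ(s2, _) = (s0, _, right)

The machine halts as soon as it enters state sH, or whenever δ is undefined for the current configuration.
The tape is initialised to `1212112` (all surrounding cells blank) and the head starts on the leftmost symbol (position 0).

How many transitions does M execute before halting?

34

s0 | __[1]212112   read 1 → write _, move right, go to s2
s2 | ___[2]12112   read 2 → write 1, move right, go to s1
s1 | ___1[1]2112   read 1 → write _, move left, go to s1
s1 | ___[1]_2112   read 1 → write _, move left, go to s1
s1 | __[_]__2112   read _ → write 2, move right, go to s1
s1 | __2[_]_2112   read _ → write 2, move right, go to s1
s1 | __22[_]2112   read _ → write 2, move right, go to s1
s1 | __222[2]112   read 2 → write 1, move left, go to s2
s2 | __22[2]1112   read 2 → write 1, move right, go to s1
s1 | __221[1]112   read 1 → write _, move left, go to s1
s1 | __22[1]_112   read 1 → write _, move left, go to s1
s1 | __2[2]__112   read 2 → write 1, move left, go to s2
s2 | __[2]1__112   read 2 → write 1, move right, go to s1
s1 | __1[1]__112   read 1 → write _, move left, go to s1
s1 | __[1]___112   read 1 → write _, move left, go to s1
s1 | _[_]____112   read _ → write 2, move right, go to s1
s1 | _2[_]___112   read _ → write 2, move right, go to s1
s1 | _22[_]__112   read _ → write 2, move right, go to s1
s1 | _222[_]_112   read _ → write 2, move right, go to s1
s1 | _2222[_]112   read _ → write 2, move right, go to s1
s1 | _22222[1]12   read 1 → write _, move left, go to s1
s1 | _2222[2]_12   read 2 → write 1, move left, go to s2
s2 | _222[2]1_12   read 2 → write 1, move right, go to s1
s1 | _2221[1]_12   read 1 → write _, move left, go to s1
s1 | _222[1]__12   read 1 → write _, move left, go to s1
s1 | _22[2]___12   read 2 → write 1, move left, go to s2
s2 | _2[2]1___12   read 2 → write 1, move right, go to s1
s1 | _21[1]___12   read 1 → write _, move left, go to s1
s1 | _2[1]____12   read 1 → write _, move left, go to s1
s1 | _[2]_____12   read 2 → write 1, move left, go to s2
s2 | [_]1_____12   read _ → write _, move right, go to s0
s0 | _[1]_____12   read 1 → write _, move right, go to s2
s2 | __[_]____12   read _ → write _, move right, go to s0
s0 | ___[_]___12   read _ → write _, move left, go to sH
sH | __[_]____12
M halts after 34 transitions.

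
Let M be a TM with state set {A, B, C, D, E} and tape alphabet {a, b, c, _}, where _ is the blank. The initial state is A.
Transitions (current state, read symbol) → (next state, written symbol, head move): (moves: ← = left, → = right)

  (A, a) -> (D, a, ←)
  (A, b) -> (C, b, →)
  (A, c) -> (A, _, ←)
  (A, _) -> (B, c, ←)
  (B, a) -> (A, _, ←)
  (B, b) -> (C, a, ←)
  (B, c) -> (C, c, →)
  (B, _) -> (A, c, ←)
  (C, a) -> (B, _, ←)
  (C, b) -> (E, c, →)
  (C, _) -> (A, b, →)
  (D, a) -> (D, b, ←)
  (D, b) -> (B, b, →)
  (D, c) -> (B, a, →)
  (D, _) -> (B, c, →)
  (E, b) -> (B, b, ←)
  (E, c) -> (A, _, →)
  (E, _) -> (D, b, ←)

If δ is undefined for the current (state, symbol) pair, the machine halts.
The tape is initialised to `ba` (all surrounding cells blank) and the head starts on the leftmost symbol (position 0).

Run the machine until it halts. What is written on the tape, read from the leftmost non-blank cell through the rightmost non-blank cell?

A | _[b]a   read b → write b, move →, go to C
C | _b[a]   read a → write _, move ←, go to B
B | _[b]_   read b → write a, move ←, go to C
C | [_]a_   read _ → write b, move →, go to A
A | b[a]_   read a → write a, move ←, go to D
D | [b]a_   read b → write b, move →, go to B
B | b[a]_   read a → write _, move ←, go to A
A | [b]__   read b → write b, move →, go to C
C | b[_]_   read _ → write b, move →, go to A
A | bb[_]   read _ → write c, move ←, go to B
B | b[b]c   read b → write a, move ←, go to C
C | [b]ac   read b → write c, move →, go to E
E | c[a]c
The non-blank tape span at halt is cac.

cac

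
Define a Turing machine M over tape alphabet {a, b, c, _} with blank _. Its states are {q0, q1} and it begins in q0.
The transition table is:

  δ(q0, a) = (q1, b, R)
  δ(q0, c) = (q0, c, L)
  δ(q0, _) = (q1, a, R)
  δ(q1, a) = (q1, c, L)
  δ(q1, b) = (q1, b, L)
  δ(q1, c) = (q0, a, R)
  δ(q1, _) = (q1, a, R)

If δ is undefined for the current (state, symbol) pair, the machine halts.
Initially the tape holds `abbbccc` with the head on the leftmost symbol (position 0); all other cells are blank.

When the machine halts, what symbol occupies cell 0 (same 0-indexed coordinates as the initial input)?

b

q0 | __[a]bbbccc   read a → write b, move R, go to q1
q1 | __b[b]bbccc   read b → write b, move L, go to q1
q1 | __[b]bbbccc   read b → write b, move L, go to q1
q1 | _[_]bbbbccc   read _ → write a, move R, go to q1
q1 | _a[b]bbbccc   read b → write b, move L, go to q1
q1 | _[a]bbbbccc   read a → write c, move L, go to q1
q1 | [_]cbbbbccc   read _ → write a, move R, go to q1
q1 | a[c]bbbbccc   read c → write a, move R, go to q0
q0 | aa[b]bbbccc
Cell 0 holds b when M halts.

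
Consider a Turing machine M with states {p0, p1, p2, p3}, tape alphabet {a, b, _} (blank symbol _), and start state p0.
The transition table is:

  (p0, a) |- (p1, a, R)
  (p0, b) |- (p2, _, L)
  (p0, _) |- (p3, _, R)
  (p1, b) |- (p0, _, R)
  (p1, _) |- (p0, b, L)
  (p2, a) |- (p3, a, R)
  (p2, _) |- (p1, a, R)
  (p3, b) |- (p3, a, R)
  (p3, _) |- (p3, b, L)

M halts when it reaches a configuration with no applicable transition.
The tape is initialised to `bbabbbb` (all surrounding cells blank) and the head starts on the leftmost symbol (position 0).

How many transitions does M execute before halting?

p0 | _[b]babbbb__   read b → write _, move L, go to p2
p2 | [_]_babbbb__   read _ → write a, move R, go to p1
p1 | a[_]babbbb__   read _ → write b, move L, go to p0
p0 | [a]bbabbbb__   read a → write a, move R, go to p1
p1 | a[b]babbbb__   read b → write _, move R, go to p0
p0 | a_[b]abbbb__   read b → write _, move L, go to p2
p2 | a[_]_abbbb__   read _ → write a, move R, go to p1
p1 | aa[_]abbbb__   read _ → write b, move L, go to p0
p0 | a[a]babbbb__   read a → write a, move R, go to p1
p1 | aa[b]abbbb__   read b → write _, move R, go to p0
p0 | aa_[a]bbbb__   read a → write a, move R, go to p1
p1 | aa_a[b]bbb__   read b → write _, move R, go to p0
p0 | aa_a_[b]bb__   read b → write _, move L, go to p2
p2 | aa_a[_]_bb__   read _ → write a, move R, go to p1
p1 | aa_aa[_]bb__   read _ → write b, move L, go to p0
p0 | aa_a[a]bbb__   read a → write a, move R, go to p1
p1 | aa_aa[b]bb__   read b → write _, move R, go to p0
p0 | aa_aa_[b]b__   read b → write _, move L, go to p2
p2 | aa_aa[_]_b__   read _ → write a, move R, go to p1
p1 | aa_aaa[_]b__   read _ → write b, move L, go to p0
p0 | aa_aa[a]bb__   read a → write a, move R, go to p1
p1 | aa_aaa[b]b__   read b → write _, move R, go to p0
p0 | aa_aaa_[b]__   read b → write _, move L, go to p2
p2 | aa_aaa[_]___   read _ → write a, move R, go to p1
p1 | aa_aaaa[_]__   read _ → write b, move L, go to p0
p0 | aa_aaa[a]b__   read a → write a, move R, go to p1
p1 | aa_aaaa[b]__   read b → write _, move R, go to p0
p0 | aa_aaaa_[_]_   read _ → write _, move R, go to p3
p3 | aa_aaaa__[_]   read _ → write b, move L, go to p3
p3 | aa_aaaa_[_]b   read _ → write b, move L, go to p3
p3 | aa_aaaa[_]bb   read _ → write b, move L, go to p3
p3 | aa_aaa[a]bbb
M halts after 31 transitions.

31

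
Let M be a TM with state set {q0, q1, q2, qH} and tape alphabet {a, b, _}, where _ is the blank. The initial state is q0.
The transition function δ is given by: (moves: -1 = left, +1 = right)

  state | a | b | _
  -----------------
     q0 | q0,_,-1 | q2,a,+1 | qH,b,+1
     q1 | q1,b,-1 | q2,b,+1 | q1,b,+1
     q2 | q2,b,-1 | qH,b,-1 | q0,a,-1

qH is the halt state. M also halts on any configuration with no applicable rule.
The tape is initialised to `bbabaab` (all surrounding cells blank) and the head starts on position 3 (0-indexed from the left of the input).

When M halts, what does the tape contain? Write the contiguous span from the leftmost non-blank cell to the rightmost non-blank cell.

state=q0 head=3 tape=bba[b]aab   (q0,b)→(q2,a,+1)
state=q2 head=4 tape=bbaa[a]ab   (q2,a)→(q2,b,-1)
state=q2 head=3 tape=bba[a]bab   (q2,a)→(q2,b,-1)
state=q2 head=2 tape=bb[a]bbab   (q2,a)→(q2,b,-1)
state=q2 head=1 tape=b[b]bbbab   (q2,b)→(qH,b,-1)
state=qH head=0 tape=[b]bbbbab
The non-blank tape span at halt is bbbbbab.

bbbbbab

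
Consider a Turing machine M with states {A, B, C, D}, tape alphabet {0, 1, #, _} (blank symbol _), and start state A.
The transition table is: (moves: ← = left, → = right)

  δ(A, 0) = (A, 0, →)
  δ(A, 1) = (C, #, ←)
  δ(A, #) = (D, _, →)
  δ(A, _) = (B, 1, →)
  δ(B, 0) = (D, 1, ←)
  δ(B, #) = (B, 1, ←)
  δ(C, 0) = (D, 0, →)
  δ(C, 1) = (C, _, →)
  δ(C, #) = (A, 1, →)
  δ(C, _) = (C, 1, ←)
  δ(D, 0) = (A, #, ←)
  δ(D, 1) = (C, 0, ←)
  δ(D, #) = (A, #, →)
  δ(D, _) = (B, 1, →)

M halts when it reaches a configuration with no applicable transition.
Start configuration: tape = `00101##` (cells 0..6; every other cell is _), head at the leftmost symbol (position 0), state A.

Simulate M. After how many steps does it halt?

12

A | [0]0101##__   read 0 → write 0, move →, go to A
A | 0[0]101##__   read 0 → write 0, move →, go to A
A | 00[1]01##__   read 1 → write #, move ←, go to C
C | 0[0]#01##__   read 0 → write 0, move →, go to D
D | 00[#]01##__   read # → write #, move →, go to A
A | 00#[0]1##__   read 0 → write 0, move →, go to A
A | 00#0[1]##__   read 1 → write #, move ←, go to C
C | 00#[0]###__   read 0 → write 0, move →, go to D
D | 00#0[#]##__   read # → write #, move →, go to A
A | 00#0#[#]#__   read # → write _, move →, go to D
D | 00#0#_[#]__   read # → write #, move →, go to A
A | 00#0#_#[_]_   read _ → write 1, move →, go to B
B | 00#0#_#1[_]
M halts after 12 transitions.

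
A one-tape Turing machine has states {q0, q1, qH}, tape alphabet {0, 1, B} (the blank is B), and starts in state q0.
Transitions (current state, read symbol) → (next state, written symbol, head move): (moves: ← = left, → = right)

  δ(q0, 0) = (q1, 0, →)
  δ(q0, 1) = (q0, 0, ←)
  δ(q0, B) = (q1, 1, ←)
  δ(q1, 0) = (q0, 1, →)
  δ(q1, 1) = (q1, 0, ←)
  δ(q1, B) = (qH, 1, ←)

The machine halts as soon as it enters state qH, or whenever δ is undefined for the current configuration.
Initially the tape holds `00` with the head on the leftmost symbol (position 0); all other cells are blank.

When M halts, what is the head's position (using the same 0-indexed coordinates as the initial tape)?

q0 | [0]0BB   read 0 → write 0, move →, go to q1
q1 | 0[0]BB   read 0 → write 1, move →, go to q0
q0 | 01[B]B   read B → write 1, move ←, go to q1
q1 | 0[1]1B   read 1 → write 0, move ←, go to q1
q1 | [0]01B   read 0 → write 1, move →, go to q0
q0 | 1[0]1B   read 0 → write 0, move →, go to q1
q1 | 10[1]B   read 1 → write 0, move ←, go to q1
q1 | 1[0]0B   read 0 → write 1, move →, go to q0
q0 | 11[0]B   read 0 → write 0, move →, go to q1
q1 | 110[B]   read B → write 1, move ←, go to qH
qH | 11[0]1
At halt the head is at cell 2.

2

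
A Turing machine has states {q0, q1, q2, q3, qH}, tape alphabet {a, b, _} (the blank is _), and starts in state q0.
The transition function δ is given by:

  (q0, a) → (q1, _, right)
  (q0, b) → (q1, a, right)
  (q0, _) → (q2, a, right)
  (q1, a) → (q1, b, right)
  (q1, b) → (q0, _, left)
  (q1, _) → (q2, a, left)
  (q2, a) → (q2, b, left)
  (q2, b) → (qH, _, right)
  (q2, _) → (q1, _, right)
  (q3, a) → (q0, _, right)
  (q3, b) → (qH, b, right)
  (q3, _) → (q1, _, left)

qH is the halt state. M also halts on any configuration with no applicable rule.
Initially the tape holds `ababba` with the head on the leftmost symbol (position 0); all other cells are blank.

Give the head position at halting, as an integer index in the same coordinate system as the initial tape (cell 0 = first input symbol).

6

q0 | [a]babba_   read a → write _, move right, go to q1
q1 | _[b]abba_   read b → write _, move left, go to q0
q0 | [_]_abba_   read _ → write a, move right, go to q2
q2 | a[_]abba_   read _ → write _, move right, go to q1
q1 | a_[a]bba_   read a → write b, move right, go to q1
q1 | a_b[b]ba_   read b → write _, move left, go to q0
q0 | a_[b]_ba_   read b → write a, move right, go to q1
q1 | a_a[_]ba_   read _ → write a, move left, go to q2
q2 | a_[a]aba_   read a → write b, move left, go to q2
q2 | a[_]baba_   read _ → write _, move right, go to q1
q1 | a_[b]aba_   read b → write _, move left, go to q0
q0 | a[_]_aba_   read _ → write a, move right, go to q2
q2 | aa[_]aba_   read _ → write _, move right, go to q1
q1 | aa_[a]ba_   read a → write b, move right, go to q1
q1 | aa_b[b]a_   read b → write _, move left, go to q0
q0 | aa_[b]_a_   read b → write a, move right, go to q1
q1 | aa_a[_]a_   read _ → write a, move left, go to q2
q2 | aa_[a]aa_   read a → write b, move left, go to q2
q2 | aa[_]baa_   read _ → write _, move right, go to q1
q1 | aa_[b]aa_   read b → write _, move left, go to q0
q0 | aa[_]_aa_   read _ → write a, move right, go to q2
q2 | aaa[_]aa_   read _ → write _, move right, go to q1
q1 | aaa_[a]a_   read a → write b, move right, go to q1
q1 | aaa_b[a]_   read a → write b, move right, go to q1
q1 | aaa_bb[_]   read _ → write a, move left, go to q2
q2 | aaa_b[b]a   read b → write _, move right, go to qH
qH | aaa_b_[a]
At halt the head is at cell 6.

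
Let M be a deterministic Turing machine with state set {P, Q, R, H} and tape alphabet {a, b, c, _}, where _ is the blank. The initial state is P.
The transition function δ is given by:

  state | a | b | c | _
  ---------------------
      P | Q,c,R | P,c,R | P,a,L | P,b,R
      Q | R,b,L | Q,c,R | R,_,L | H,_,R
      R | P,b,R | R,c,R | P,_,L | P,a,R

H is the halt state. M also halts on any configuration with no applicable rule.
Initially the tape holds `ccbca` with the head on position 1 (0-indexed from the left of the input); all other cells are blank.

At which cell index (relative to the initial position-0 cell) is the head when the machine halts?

4

P | __c[c]bca   read c → write a, move L, go to P
P | __[c]abca   read c → write a, move L, go to P
P | _[_]aabca   read _ → write b, move R, go to P
P | _b[a]abca   read a → write c, move R, go to Q
Q | _bc[a]bca   read a → write b, move L, go to R
R | _b[c]bbca   read c → write _, move L, go to P
P | _[b]_bbca   read b → write c, move R, go to P
P | _c[_]bbca   read _ → write b, move R, go to P
P | _cb[b]bca   read b → write c, move R, go to P
P | _cbc[b]ca   read b → write c, move R, go to P
P | _cbcc[c]a   read c → write a, move L, go to P
P | _cbc[c]aa   read c → write a, move L, go to P
P | _cb[c]aaa   read c → write a, move L, go to P
P | _c[b]aaaa   read b → write c, move R, go to P
P | _cc[a]aaa   read a → write c, move R, go to Q
Q | _ccc[a]aa   read a → write b, move L, go to R
R | _cc[c]baa   read c → write _, move L, go to P
P | _c[c]_baa   read c → write a, move L, go to P
P | _[c]a_baa   read c → write a, move L, go to P
P | [_]aa_baa   read _ → write b, move R, go to P
P | b[a]a_baa   read a → write c, move R, go to Q
Q | bc[a]_baa   read a → write b, move L, go to R
R | b[c]b_baa   read c → write _, move L, go to P
P | [b]_b_baa   read b → write c, move R, go to P
P | c[_]b_baa   read _ → write b, move R, go to P
P | cb[b]_baa   read b → write c, move R, go to P
P | cbc[_]baa   read _ → write b, move R, go to P
P | cbcb[b]aa   read b → write c, move R, go to P
P | cbcbc[a]a   read a → write c, move R, go to Q
Q | cbcbcc[a]   read a → write b, move L, go to R
R | cbcbc[c]b   read c → write _, move L, go to P
P | cbcb[c]_b   read c → write a, move L, go to P
P | cbc[b]a_b   read b → write c, move R, go to P
P | cbcc[a]_b   read a → write c, move R, go to Q
Q | cbccc[_]b   read _ → write _, move R, go to H
H | cbccc_[b]
At halt the head is at cell 4.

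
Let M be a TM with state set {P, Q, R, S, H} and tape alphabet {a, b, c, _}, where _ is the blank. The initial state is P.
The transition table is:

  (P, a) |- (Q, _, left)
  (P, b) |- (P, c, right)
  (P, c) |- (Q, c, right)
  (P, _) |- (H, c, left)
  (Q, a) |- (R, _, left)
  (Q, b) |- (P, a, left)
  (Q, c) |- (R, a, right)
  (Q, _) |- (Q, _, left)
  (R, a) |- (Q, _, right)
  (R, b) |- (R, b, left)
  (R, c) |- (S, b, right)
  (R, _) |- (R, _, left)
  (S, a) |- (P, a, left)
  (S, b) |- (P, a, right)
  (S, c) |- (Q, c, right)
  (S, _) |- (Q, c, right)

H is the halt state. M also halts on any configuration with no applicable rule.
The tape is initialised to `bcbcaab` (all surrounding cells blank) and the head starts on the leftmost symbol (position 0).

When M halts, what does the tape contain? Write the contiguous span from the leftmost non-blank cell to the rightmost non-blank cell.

ca_____b

P | __[b]cbcaab   read b → write c, move right, go to P
P | __c[c]bcaab   read c → write c, move right, go to Q
Q | __cc[b]caab   read b → write a, move left, go to P
P | __c[c]acaab   read c → write c, move right, go to Q
Q | __cc[a]caab   read a → write _, move left, go to R
R | __c[c]_caab   read c → write b, move right, go to S
S | __cb[_]caab   read _ → write c, move right, go to Q
Q | __cbc[c]aab   read c → write a, move right, go to R
R | __cbca[a]ab   read a → write _, move right, go to Q
Q | __cbca_[a]b   read a → write _, move left, go to R
R | __cbca[_]_b   read _ → write _, move left, go to R
R | __cbc[a]__b   read a → write _, move right, go to Q
Q | __cbc_[_]_b   read _ → write _, move left, go to Q
Q | __cbc[_]__b   read _ → write _, move left, go to Q
Q | __cb[c]___b   read c → write a, move right, go to R
R | __cba[_]__b   read _ → write _, move left, go to R
R | __cb[a]___b   read a → write _, move right, go to Q
Q | __cb_[_]__b   read _ → write _, move left, go to Q
Q | __cb[_]___b   read _ → write _, move left, go to Q
Q | __c[b]____b   read b → write a, move left, go to P
P | __[c]a____b   read c → write c, move right, go to Q
Q | __c[a]____b   read a → write _, move left, go to R
R | __[c]_____b   read c → write b, move right, go to S
S | __b[_]____b   read _ → write c, move right, go to Q
Q | __bc[_]___b   read _ → write _, move left, go to Q
Q | __b[c]____b   read c → write a, move right, go to R
R | __ba[_]___b   read _ → write _, move left, go to R
R | __b[a]____b   read a → write _, move right, go to Q
Q | __b_[_]___b   read _ → write _, move left, go to Q
Q | __b[_]____b   read _ → write _, move left, go to Q
Q | __[b]_____b   read b → write a, move left, go to P
P | _[_]a_____b   read _ → write c, move left, go to H
H | [_]ca_____b
The non-blank tape span at halt is ca_____b.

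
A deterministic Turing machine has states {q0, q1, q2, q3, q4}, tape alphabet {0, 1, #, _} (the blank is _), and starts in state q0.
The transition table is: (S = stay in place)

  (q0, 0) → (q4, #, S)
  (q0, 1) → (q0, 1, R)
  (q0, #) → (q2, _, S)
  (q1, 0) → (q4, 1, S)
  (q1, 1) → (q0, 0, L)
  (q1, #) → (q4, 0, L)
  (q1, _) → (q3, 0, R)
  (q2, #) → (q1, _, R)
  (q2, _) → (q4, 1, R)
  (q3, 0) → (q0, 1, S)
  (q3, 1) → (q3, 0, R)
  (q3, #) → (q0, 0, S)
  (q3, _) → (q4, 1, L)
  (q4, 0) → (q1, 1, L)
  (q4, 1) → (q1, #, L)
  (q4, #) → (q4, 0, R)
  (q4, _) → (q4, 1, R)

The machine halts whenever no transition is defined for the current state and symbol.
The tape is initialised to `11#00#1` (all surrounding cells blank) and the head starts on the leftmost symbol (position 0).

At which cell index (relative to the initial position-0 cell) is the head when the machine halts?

-1

q0 | _[1]1#00#1   read 1 → write 1, move R, go to q0
q0 | _1[1]#00#1   read 1 → write 1, move R, go to q0
q0 | _11[#]00#1   read # → write _, move S, go to q2
q2 | _11[_]00#1   read _ → write 1, move R, go to q4
q4 | _111[0]0#1   read 0 → write 1, move L, go to q1
q1 | _11[1]10#1   read 1 → write 0, move L, go to q0
q0 | _1[1]010#1   read 1 → write 1, move R, go to q0
q0 | _11[0]10#1   read 0 → write #, move S, go to q4
q4 | _11[#]10#1   read # → write 0, move R, go to q4
q4 | _110[1]0#1   read 1 → write #, move L, go to q1
q1 | _11[0]#0#1   read 0 → write 1, move S, go to q4
q4 | _11[1]#0#1   read 1 → write #, move L, go to q1
q1 | _1[1]##0#1   read 1 → write 0, move L, go to q0
q0 | _[1]0##0#1   read 1 → write 1, move R, go to q0
q0 | _1[0]##0#1   read 0 → write #, move S, go to q4
q4 | _1[#]##0#1   read # → write 0, move R, go to q4
q4 | _10[#]#0#1   read # → write 0, move R, go to q4
q4 | _100[#]0#1   read # → write 0, move R, go to q4
q4 | _1000[0]#1   read 0 → write 1, move L, go to q1
q1 | _100[0]1#1   read 0 → write 1, move S, go to q4
q4 | _100[1]1#1   read 1 → write #, move L, go to q1
q1 | _10[0]#1#1   read 0 → write 1, move S, go to q4
q4 | _10[1]#1#1   read 1 → write #, move L, go to q1
q1 | _1[0]##1#1   read 0 → write 1, move S, go to q4
q4 | _1[1]##1#1   read 1 → write #, move L, go to q1
q1 | _[1]###1#1   read 1 → write 0, move L, go to q0
q0 | [_]0###1#1
At halt the head is at cell -1.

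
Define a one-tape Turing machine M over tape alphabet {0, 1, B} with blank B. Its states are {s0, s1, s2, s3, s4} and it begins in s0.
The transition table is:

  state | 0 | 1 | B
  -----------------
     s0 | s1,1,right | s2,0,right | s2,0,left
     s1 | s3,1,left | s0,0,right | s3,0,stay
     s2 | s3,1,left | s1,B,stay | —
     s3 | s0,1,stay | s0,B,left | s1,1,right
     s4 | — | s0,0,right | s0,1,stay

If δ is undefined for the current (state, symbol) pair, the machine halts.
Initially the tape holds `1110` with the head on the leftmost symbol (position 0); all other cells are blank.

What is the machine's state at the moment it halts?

state=s0 head=0 tape=[1]110B   (s0,1)→(s2,0,right)
state=s2 head=1 tape=0[1]10B   (s2,1)→(s1,B,stay)
state=s1 head=1 tape=0[B]10B   (s1,B)→(s3,0,stay)
state=s3 head=1 tape=0[0]10B   (s3,0)→(s0,1,stay)
state=s0 head=1 tape=0[1]10B   (s0,1)→(s2,0,right)
state=s2 head=2 tape=00[1]0B   (s2,1)→(s1,B,stay)
state=s1 head=2 tape=00[B]0B   (s1,B)→(s3,0,stay)
state=s3 head=2 tape=00[0]0B   (s3,0)→(s0,1,stay)
state=s0 head=2 tape=00[1]0B   (s0,1)→(s2,0,right)
state=s2 head=3 tape=000[0]B   (s2,0)→(s3,1,left)
state=s3 head=2 tape=00[0]1B   (s3,0)→(s0,1,stay)
state=s0 head=2 tape=00[1]1B   (s0,1)→(s2,0,right)
state=s2 head=3 tape=000[1]B   (s2,1)→(s1,B,stay)
state=s1 head=3 tape=000[B]B   (s1,B)→(s3,0,stay)
state=s3 head=3 tape=000[0]B   (s3,0)→(s0,1,stay)
state=s0 head=3 tape=000[1]B   (s0,1)→(s2,0,right)
state=s2 head=4 tape=0000[B]
No transition is defined for (s2, B); M halts in state s2.

s2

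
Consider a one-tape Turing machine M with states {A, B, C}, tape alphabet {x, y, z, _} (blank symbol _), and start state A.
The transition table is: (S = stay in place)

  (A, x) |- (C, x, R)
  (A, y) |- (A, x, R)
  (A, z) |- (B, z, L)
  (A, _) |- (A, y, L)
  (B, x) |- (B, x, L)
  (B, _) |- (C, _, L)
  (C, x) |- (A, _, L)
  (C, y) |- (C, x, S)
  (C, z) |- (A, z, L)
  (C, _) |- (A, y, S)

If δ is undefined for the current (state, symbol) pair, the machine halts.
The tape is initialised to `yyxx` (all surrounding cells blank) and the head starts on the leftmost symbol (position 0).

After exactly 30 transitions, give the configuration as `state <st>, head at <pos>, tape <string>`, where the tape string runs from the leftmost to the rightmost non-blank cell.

state C, head at 7, tape xxxxxxxy

A | [y]yxx____   read y → write x, move R, go to A
A | x[y]xx____   read y → write x, move R, go to A
A | xx[x]x____   read x → write x, move R, go to C
C | xxx[x]____   read x → write _, move L, go to A
A | xx[x]_____   read x → write x, move R, go to C
C | xxx[_]____   read _ → write y, move S, go to A
A | xxx[y]____   read y → write x, move R, go to A
A | xxxx[_]___   read _ → write y, move L, go to A
A | xxx[x]y___   read x → write x, move R, go to C
C | xxxx[y]___   read y → write x, move S, go to C
C | xxxx[x]___   read x → write _, move L, go to A
A | xxx[x]____   read x → write x, move R, go to C
C | xxxx[_]___   read _ → write y, move S, go to A
A | xxxx[y]___   read y → write x, move R, go to A
A | xxxxx[_]__   read _ → write y, move L, go to A
A | xxxx[x]y__   read x → write x, move R, go to C
C | xxxxx[y]__   read y → write x, move S, go to C
C | xxxxx[x]__   read x → write _, move L, go to A
A | xxxx[x]___   read x → write x, move R, go to C
C | xxxxx[_]__   read _ → write y, move S, go to A
A | xxxxx[y]__   read y → write x, move R, go to A
A | xxxxxx[_]_   read _ → write y, move L, go to A
A | xxxxx[x]y_   read x → write x, move R, go to C
C | xxxxxx[y]_   read y → write x, move S, go to C
C | xxxxxx[x]_   read x → write _, move L, go to A
A | xxxxx[x]__   read x → write x, move R, go to C
C | xxxxxx[_]_   read _ → write y, move S, go to A
A | xxxxxx[y]_   read y → write x, move R, go to A
A | xxxxxxx[_]   read _ → write y, move L, go to A
A | xxxxxx[x]y   read x → write x, move R, go to C
C | xxxxxxx[y]
After 30 steps: state C, head at 7, tape xxxxxxxy.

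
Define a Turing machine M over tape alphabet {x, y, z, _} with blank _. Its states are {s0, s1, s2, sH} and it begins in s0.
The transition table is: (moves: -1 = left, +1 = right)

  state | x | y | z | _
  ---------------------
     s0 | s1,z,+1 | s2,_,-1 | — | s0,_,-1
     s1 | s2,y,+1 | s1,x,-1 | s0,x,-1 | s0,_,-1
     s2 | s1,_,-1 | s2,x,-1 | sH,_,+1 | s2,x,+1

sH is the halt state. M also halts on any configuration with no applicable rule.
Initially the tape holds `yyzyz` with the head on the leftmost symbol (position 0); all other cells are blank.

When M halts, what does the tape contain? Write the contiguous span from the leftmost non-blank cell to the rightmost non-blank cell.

state=s0 head=0 tape=_[y]yzyz   (s0,y)→(s2,_,-1)
state=s2 head=-1 tape=[_]_yzyz   (s2,_)→(s2,x,+1)
state=s2 head=0 tape=x[_]yzyz   (s2,_)→(s2,x,+1)
state=s2 head=1 tape=xx[y]zyz   (s2,y)→(s2,x,-1)
state=s2 head=0 tape=x[x]xzyz   (s2,x)→(s1,_,-1)
state=s1 head=-1 tape=[x]_xzyz   (s1,x)→(s2,y,+1)
state=s2 head=0 tape=y[_]xzyz   (s2,_)→(s2,x,+1)
state=s2 head=1 tape=yx[x]zyz   (s2,x)→(s1,_,-1)
state=s1 head=0 tape=y[x]_zyz   (s1,x)→(s2,y,+1)
state=s2 head=1 tape=yy[_]zyz   (s2,_)→(s2,x,+1)
state=s2 head=2 tape=yyx[z]yz   (s2,z)→(sH,_,+1)
state=sH head=3 tape=yyx_[y]z
The non-blank tape span at halt is yyx_yz.

yyx_yz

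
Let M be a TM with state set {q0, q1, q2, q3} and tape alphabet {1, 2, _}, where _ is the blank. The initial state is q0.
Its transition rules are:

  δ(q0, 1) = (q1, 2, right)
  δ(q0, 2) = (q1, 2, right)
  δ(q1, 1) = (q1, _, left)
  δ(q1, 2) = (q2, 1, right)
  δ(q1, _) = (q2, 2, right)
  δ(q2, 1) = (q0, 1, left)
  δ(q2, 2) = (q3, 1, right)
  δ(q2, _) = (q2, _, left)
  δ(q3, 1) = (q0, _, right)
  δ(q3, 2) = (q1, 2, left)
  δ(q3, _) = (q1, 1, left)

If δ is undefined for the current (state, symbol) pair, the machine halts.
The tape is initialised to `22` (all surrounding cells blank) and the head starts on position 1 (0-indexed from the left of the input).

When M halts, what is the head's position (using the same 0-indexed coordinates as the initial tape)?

state=q0 head=1 tape=_2[2]__   (q0,2)→(q1,2,right)
state=q1 head=2 tape=_22[_]_   (q1,_)→(q2,2,right)
state=q2 head=3 tape=_222[_]   (q2,_)→(q2,_,left)
state=q2 head=2 tape=_22[2]_   (q2,2)→(q3,1,right)
state=q3 head=3 tape=_221[_]   (q3,_)→(q1,1,left)
state=q1 head=2 tape=_22[1]1   (q1,1)→(q1,_,left)
state=q1 head=1 tape=_2[2]_1   (q1,2)→(q2,1,right)
state=q2 head=2 tape=_21[_]1   (q2,_)→(q2,_,left)
state=q2 head=1 tape=_2[1]_1   (q2,1)→(q0,1,left)
state=q0 head=0 tape=_[2]1_1   (q0,2)→(q1,2,right)
state=q1 head=1 tape=_2[1]_1   (q1,1)→(q1,_,left)
state=q1 head=0 tape=_[2]__1   (q1,2)→(q2,1,right)
state=q2 head=1 tape=_1[_]_1   (q2,_)→(q2,_,left)
state=q2 head=0 tape=_[1]__1   (q2,1)→(q0,1,left)
state=q0 head=-1 tape=[_]1__1
At halt the head is at cell -1.

-1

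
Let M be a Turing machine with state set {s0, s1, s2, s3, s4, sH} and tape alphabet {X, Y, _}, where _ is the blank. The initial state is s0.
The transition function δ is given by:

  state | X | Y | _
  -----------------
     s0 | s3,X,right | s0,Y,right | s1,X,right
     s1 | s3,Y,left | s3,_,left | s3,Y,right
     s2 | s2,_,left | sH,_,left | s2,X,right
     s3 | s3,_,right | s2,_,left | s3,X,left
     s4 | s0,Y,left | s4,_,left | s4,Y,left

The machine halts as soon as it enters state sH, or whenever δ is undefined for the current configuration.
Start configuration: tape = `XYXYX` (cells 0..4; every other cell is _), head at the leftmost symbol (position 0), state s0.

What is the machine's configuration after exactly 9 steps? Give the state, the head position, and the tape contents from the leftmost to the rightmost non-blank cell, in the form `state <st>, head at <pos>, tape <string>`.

s0 | _[X]YXYX   read X → write X, move right, go to s3
s3 | _X[Y]XYX   read Y → write _, move left, go to s2
s2 | _[X]_XYX   read X → write _, move left, go to s2
s2 | [_]__XYX   read _ → write X, move right, go to s2
s2 | X[_]_XYX   read _ → write X, move right, go to s2
s2 | XX[_]XYX   read _ → write X, move right, go to s2
s2 | XXX[X]YX   read X → write _, move left, go to s2
s2 | XX[X]_YX   read X → write _, move left, go to s2
s2 | X[X]__YX   read X → write _, move left, go to s2
s2 | [X]___YX
After 9 steps: state s2, head at -1, tape X___YX.

state s2, head at -1, tape X___YX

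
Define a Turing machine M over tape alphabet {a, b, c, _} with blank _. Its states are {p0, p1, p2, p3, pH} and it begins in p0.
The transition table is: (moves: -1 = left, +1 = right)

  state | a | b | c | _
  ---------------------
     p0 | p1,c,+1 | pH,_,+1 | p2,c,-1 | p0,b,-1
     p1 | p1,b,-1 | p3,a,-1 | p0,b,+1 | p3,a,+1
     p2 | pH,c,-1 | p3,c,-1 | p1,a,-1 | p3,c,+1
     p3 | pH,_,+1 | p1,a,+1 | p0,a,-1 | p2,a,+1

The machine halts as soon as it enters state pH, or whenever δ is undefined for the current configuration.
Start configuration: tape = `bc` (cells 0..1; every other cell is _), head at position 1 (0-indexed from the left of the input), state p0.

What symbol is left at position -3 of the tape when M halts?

state=p0 head=1 tape=___b[c]   (p0,c)→(p2,c,-1)
state=p2 head=0 tape=___[b]c   (p2,b)→(p3,c,-1)
state=p3 head=-1 tape=__[_]cc   (p3,_)→(p2,a,+1)
state=p2 head=0 tape=__a[c]c   (p2,c)→(p1,a,-1)
state=p1 head=-1 tape=__[a]ac   (p1,a)→(p1,b,-1)
state=p1 head=-2 tape=_[_]bac   (p1,_)→(p3,a,+1)
state=p3 head=-1 tape=_a[b]ac   (p3,b)→(p1,a,+1)
state=p1 head=0 tape=_aa[a]c   (p1,a)→(p1,b,-1)
state=p1 head=-1 tape=_a[a]bc   (p1,a)→(p1,b,-1)
state=p1 head=-2 tape=_[a]bbc   (p1,a)→(p1,b,-1)
state=p1 head=-3 tape=[_]bbbc   (p1,_)→(p3,a,+1)
state=p3 head=-2 tape=a[b]bbc   (p3,b)→(p1,a,+1)
state=p1 head=-1 tape=aa[b]bc   (p1,b)→(p3,a,-1)
state=p3 head=-2 tape=a[a]abc   (p3,a)→(pH,_,+1)
state=pH head=-1 tape=a_[a]bc
Cell -3 holds a when M halts.

a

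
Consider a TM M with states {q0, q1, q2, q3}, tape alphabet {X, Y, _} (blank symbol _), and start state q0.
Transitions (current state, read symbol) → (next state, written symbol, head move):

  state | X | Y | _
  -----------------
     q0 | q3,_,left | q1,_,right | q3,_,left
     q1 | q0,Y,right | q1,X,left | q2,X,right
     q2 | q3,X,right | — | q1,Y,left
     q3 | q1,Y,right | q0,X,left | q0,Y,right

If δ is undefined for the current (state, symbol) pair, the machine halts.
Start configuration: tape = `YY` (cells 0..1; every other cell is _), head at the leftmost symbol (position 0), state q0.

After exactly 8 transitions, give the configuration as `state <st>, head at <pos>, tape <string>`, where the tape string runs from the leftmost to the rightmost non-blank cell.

state q3, head at 0, tape X_X

state=q0 head=0 tape=[Y]Y__   (q0,Y)→(q1,_,right)
state=q1 head=1 tape=_[Y]__   (q1,Y)→(q1,X,left)
state=q1 head=0 tape=[_]X__   (q1,_)→(q2,X,right)
state=q2 head=1 tape=X[X]__   (q2,X)→(q3,X,right)
state=q3 head=2 tape=XX[_]_   (q3,_)→(q0,Y,right)
state=q0 head=3 tape=XXY[_]   (q0,_)→(q3,_,left)
state=q3 head=2 tape=XX[Y]_   (q3,Y)→(q0,X,left)
state=q0 head=1 tape=X[X]X_   (q0,X)→(q3,_,left)
state=q3 head=0 tape=[X]_X_
After 8 steps: state q3, head at 0, tape X_X.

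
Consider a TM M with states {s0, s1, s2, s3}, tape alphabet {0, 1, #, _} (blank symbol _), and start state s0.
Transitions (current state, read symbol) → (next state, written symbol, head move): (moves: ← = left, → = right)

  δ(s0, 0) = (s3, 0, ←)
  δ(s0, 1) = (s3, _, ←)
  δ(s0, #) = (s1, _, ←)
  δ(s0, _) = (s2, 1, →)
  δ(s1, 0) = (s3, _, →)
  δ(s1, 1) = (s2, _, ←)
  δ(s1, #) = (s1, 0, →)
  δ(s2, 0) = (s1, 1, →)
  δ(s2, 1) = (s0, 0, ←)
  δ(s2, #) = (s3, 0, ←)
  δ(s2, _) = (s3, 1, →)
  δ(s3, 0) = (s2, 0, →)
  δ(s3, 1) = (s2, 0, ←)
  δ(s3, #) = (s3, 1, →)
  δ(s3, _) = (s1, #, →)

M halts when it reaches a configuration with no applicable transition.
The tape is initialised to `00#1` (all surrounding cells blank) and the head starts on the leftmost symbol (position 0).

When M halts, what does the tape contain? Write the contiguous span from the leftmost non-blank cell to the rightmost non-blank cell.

state=s0 head=0 tape=_[0]0#1__   (s0,0)→(s3,0,←)
state=s3 head=-1 tape=[_]00#1__   (s3,_)→(s1,#,→)
state=s1 head=0 tape=#[0]0#1__   (s1,0)→(s3,_,→)
state=s3 head=1 tape=#_[0]#1__   (s3,0)→(s2,0,→)
state=s2 head=2 tape=#_0[#]1__   (s2,#)→(s3,0,←)
state=s3 head=1 tape=#_[0]01__   (s3,0)→(s2,0,→)
state=s2 head=2 tape=#_0[0]1__   (s2,0)→(s1,1,→)
state=s1 head=3 tape=#_01[1]__   (s1,1)→(s2,_,←)
state=s2 head=2 tape=#_0[1]___   (s2,1)→(s0,0,←)
state=s0 head=1 tape=#_[0]0___   (s0,0)→(s3,0,←)
state=s3 head=0 tape=#[_]00___   (s3,_)→(s1,#,→)
state=s1 head=1 tape=##[0]0___   (s1,0)→(s3,_,→)
state=s3 head=2 tape=##_[0]___   (s3,0)→(s2,0,→)
state=s2 head=3 tape=##_0[_]__   (s2,_)→(s3,1,→)
state=s3 head=4 tape=##_01[_]_   (s3,_)→(s1,#,→)
state=s1 head=5 tape=##_01#[_]
The non-blank tape span at halt is ##_01#.

##_01#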